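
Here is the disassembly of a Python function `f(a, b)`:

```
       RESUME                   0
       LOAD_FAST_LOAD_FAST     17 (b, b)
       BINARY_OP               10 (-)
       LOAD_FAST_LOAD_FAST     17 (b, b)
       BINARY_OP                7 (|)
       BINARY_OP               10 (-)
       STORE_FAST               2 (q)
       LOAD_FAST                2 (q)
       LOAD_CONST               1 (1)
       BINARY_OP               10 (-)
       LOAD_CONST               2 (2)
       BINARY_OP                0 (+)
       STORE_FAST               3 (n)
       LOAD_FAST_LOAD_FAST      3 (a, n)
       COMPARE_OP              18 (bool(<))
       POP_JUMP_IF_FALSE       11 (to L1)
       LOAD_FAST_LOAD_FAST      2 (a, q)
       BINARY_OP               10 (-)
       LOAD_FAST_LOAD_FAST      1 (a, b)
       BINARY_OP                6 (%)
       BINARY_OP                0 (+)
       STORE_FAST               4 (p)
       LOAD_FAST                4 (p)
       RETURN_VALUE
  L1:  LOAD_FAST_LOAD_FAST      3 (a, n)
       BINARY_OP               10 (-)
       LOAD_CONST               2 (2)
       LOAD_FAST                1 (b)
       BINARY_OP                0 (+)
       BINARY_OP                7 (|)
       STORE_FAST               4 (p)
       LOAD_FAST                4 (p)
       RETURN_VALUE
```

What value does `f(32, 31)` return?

LOAD_FAST_LOAD_FAST b,b → push 31,31. Stack: [31, 31]
BINARY_OP - → 31 - 31 = 0. Stack: [0]
LOAD_FAST_LOAD_FAST b,b → push 31,31. Stack: [0, 31, 31]
BINARY_OP | → 31 | 31 = 31. Stack: [0, 31]
BINARY_OP - → 0 - 31 = -31. Stack: [-31]
STORE_FAST q → q=-31. Stack: []
LOAD_FAST q → push -31. Stack: [-31]
LOAD_CONST → push 1. Stack: [-31, 1]
BINARY_OP - → -31 - 1 = -32. Stack: [-32]
LOAD_CONST → push 2. Stack: [-32, 2]
BINARY_OP + → -32 + 2 = -30. Stack: [-30]
STORE_FAST n → n=-30. Stack: []
LOAD_FAST_LOAD_FAST a,n → push 32,-30. Stack: [32, -30]
COMPARE_OP bool(<) → 32 vs -30 = False. Stack: [False]
POP_JUMP_IF_FALSE → pop False; jump. Stack: []
LOAD_FAST_LOAD_FAST a,n → push 32,-30. Stack: [32, -30]
BINARY_OP - → 32 - -30 = 62. Stack: [62]
LOAD_CONST → push 2. Stack: [62, 2]
LOAD_FAST b → push 31. Stack: [62, 2, 31]
BINARY_OP + → 2 + 31 = 33. Stack: [62, 33]
BINARY_OP | → 62 | 33 = 63. Stack: [63]
STORE_FAST p → p=63. Stack: []
LOAD_FAST p → push 63. Stack: [63]
RETURN_VALUE → return 63.

63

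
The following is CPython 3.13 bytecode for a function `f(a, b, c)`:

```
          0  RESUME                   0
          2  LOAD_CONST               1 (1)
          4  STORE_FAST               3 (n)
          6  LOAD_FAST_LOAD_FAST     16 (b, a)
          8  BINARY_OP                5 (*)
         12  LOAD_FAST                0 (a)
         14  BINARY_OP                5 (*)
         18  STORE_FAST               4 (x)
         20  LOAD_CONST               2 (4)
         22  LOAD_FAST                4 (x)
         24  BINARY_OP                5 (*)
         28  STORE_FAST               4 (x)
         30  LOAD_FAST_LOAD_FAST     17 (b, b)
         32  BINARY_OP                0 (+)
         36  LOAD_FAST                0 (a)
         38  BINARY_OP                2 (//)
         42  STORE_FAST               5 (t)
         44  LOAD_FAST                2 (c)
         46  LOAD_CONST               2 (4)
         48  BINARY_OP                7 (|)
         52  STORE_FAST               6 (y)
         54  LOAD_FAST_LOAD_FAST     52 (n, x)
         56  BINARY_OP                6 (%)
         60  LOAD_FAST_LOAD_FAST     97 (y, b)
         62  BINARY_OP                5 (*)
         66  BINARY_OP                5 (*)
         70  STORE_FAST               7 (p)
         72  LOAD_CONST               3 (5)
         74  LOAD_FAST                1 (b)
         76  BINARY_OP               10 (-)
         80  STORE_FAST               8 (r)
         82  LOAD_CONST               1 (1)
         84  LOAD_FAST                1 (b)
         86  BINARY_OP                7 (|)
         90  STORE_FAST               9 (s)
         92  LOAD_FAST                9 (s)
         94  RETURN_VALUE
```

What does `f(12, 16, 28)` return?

17

LOAD_CONST → push 1. Stack: [1]
STORE_FAST n → n=1. Stack: []
LOAD_FAST_LOAD_FAST b,a → push 16,12. Stack: [16, 12]
BINARY_OP * → 16 * 12 = 192. Stack: [192]
LOAD_FAST a → push 12. Stack: [192, 12]
BINARY_OP * → 192 * 12 = 2304. Stack: [2304]
STORE_FAST x → x=2304. Stack: []
LOAD_CONST → push 4. Stack: [4]
LOAD_FAST x → push 2304. Stack: [4, 2304]
BINARY_OP * → 4 * 2304 = 9216. Stack: [9216]
STORE_FAST x → x=9216. Stack: []
LOAD_FAST_LOAD_FAST b,b → push 16,16. Stack: [16, 16]
BINARY_OP + → 16 + 16 = 32. Stack: [32]
LOAD_FAST a → push 12. Stack: [32, 12]
BINARY_OP // → 32 // 12 = 2. Stack: [2]
STORE_FAST t → t=2. Stack: []
LOAD_FAST c → push 28. Stack: [28]
LOAD_CONST → push 4. Stack: [28, 4]
BINARY_OP | → 28 | 4 = 28. Stack: [28]
STORE_FAST y → y=28. Stack: []
LOAD_FAST_LOAD_FAST n,x → push 1,9216. Stack: [1, 9216]
BINARY_OP % → 1 % 9216 = 1. Stack: [1]
LOAD_FAST_LOAD_FAST y,b → push 28,16. Stack: [1, 28, 16]
BINARY_OP * → 28 * 16 = 448. Stack: [1, 448]
BINARY_OP * → 1 * 448 = 448. Stack: [448]
STORE_FAST p → p=448. Stack: []
LOAD_CONST → push 5. Stack: [5]
LOAD_FAST b → push 16. Stack: [5, 16]
BINARY_OP - → 5 - 16 = -11. Stack: [-11]
STORE_FAST r → r=-11. Stack: []
LOAD_CONST → push 1. Stack: [1]
LOAD_FAST b → push 16. Stack: [1, 16]
BINARY_OP | → 1 | 16 = 17. Stack: [17]
STORE_FAST s → s=17. Stack: []
LOAD_FAST s → push 17. Stack: [17]
RETURN_VALUE → return 17.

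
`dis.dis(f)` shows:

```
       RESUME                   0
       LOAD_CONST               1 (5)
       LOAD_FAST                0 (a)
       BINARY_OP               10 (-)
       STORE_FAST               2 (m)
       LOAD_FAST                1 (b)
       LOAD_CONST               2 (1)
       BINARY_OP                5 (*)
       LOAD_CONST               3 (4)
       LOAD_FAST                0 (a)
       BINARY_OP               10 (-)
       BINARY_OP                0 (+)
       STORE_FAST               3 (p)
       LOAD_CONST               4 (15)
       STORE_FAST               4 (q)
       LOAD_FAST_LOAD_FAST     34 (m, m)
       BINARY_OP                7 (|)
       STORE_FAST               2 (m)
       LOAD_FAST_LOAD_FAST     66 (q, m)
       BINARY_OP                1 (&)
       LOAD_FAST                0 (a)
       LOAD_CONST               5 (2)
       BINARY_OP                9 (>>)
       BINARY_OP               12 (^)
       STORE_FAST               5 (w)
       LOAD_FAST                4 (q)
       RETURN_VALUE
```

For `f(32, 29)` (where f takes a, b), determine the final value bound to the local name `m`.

-27

LOAD_CONST → push 5. Stack: [5]
LOAD_FAST a → push 32. Stack: [5, 32]
BINARY_OP - → 5 - 32 = -27. Stack: [-27]
STORE_FAST m → m=-27. Stack: []
LOAD_FAST b → push 29. Stack: [29]
LOAD_CONST → push 1. Stack: [29, 1]
BINARY_OP * → 29 * 1 = 29. Stack: [29]
LOAD_CONST → push 4. Stack: [29, 4]
LOAD_FAST a → push 32. Stack: [29, 4, 32]
BINARY_OP - → 4 - 32 = -28. Stack: [29, -28]
BINARY_OP + → 29 + -28 = 1. Stack: [1]
STORE_FAST p → p=1. Stack: []
LOAD_CONST → push 15. Stack: [15]
STORE_FAST q → q=15. Stack: []
LOAD_FAST_LOAD_FAST m,m → push -27,-27. Stack: [-27, -27]
BINARY_OP | → -27 | -27 = -27. Stack: [-27]
STORE_FAST m → m=-27. Stack: []
LOAD_FAST_LOAD_FAST q,m → push 15,-27. Stack: [15, -27]
BINARY_OP & → 15 & -27 = 5. Stack: [5]
LOAD_FAST a → push 32. Stack: [5, 32]
LOAD_CONST → push 2. Stack: [5, 32, 2]
BINARY_OP >> → 32 >> 2 = 8. Stack: [5, 8]
BINARY_OP ^ → 5 ^ 8 = 13. Stack: [13]
STORE_FAST w → w=13. Stack: []
LOAD_FAST q → push 15. Stack: [15]
RETURN_VALUE → return 15.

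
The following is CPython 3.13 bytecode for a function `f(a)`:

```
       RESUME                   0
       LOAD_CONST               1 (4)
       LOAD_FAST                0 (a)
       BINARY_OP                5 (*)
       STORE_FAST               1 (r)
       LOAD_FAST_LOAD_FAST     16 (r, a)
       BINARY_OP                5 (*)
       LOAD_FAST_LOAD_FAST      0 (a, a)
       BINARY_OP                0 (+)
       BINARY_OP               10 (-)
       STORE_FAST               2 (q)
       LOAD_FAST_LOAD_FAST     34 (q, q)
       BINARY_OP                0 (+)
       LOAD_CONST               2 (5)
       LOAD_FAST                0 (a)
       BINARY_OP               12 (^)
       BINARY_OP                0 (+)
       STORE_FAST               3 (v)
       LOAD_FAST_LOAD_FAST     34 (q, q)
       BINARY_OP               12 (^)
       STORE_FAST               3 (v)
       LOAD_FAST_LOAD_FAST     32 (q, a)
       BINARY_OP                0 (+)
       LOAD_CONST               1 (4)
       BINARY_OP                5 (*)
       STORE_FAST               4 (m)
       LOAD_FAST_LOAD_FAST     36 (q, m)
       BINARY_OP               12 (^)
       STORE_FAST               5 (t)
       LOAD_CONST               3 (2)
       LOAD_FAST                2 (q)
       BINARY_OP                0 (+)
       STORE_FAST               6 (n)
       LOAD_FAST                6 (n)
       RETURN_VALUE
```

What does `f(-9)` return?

LOAD_CONST → push 4. Stack: [4]
LOAD_FAST a → push -9. Stack: [4, -9]
BINARY_OP * → 4 * -9 = -36. Stack: [-36]
STORE_FAST r → r=-36. Stack: []
LOAD_FAST_LOAD_FAST r,a → push -36,-9. Stack: [-36, -9]
BINARY_OP * → -36 * -9 = 324. Stack: [324]
LOAD_FAST_LOAD_FAST a,a → push -9,-9. Stack: [324, -9, -9]
BINARY_OP + → -9 + -9 = -18. Stack: [324, -18]
BINARY_OP - → 324 - -18 = 342. Stack: [342]
STORE_FAST q → q=342. Stack: []
LOAD_FAST_LOAD_FAST q,q → push 342,342. Stack: [342, 342]
BINARY_OP + → 342 + 342 = 684. Stack: [684]
LOAD_CONST → push 5. Stack: [684, 5]
LOAD_FAST a → push -9. Stack: [684, 5, -9]
BINARY_OP ^ → 5 ^ -9 = -14. Stack: [684, -14]
BINARY_OP + → 684 + -14 = 670. Stack: [670]
STORE_FAST v → v=670. Stack: []
LOAD_FAST_LOAD_FAST q,q → push 342,342. Stack: [342, 342]
BINARY_OP ^ → 342 ^ 342 = 0. Stack: [0]
STORE_FAST v → v=0. Stack: []
LOAD_FAST_LOAD_FAST q,a → push 342,-9. Stack: [342, -9]
BINARY_OP + → 342 + -9 = 333. Stack: [333]
LOAD_CONST → push 4. Stack: [333, 4]
BINARY_OP * → 333 * 4 = 1332. Stack: [1332]
STORE_FAST m → m=1332. Stack: []
LOAD_FAST_LOAD_FAST q,m → push 342,1332. Stack: [342, 1332]
BINARY_OP ^ → 342 ^ 1332 = 1122. Stack: [1122]
STORE_FAST t → t=1122. Stack: []
LOAD_CONST → push 2. Stack: [2]
LOAD_FAST q → push 342. Stack: [2, 342]
BINARY_OP + → 2 + 342 = 344. Stack: [344]
STORE_FAST n → n=344. Stack: []
LOAD_FAST n → push 344. Stack: [344]
RETURN_VALUE → return 344.

344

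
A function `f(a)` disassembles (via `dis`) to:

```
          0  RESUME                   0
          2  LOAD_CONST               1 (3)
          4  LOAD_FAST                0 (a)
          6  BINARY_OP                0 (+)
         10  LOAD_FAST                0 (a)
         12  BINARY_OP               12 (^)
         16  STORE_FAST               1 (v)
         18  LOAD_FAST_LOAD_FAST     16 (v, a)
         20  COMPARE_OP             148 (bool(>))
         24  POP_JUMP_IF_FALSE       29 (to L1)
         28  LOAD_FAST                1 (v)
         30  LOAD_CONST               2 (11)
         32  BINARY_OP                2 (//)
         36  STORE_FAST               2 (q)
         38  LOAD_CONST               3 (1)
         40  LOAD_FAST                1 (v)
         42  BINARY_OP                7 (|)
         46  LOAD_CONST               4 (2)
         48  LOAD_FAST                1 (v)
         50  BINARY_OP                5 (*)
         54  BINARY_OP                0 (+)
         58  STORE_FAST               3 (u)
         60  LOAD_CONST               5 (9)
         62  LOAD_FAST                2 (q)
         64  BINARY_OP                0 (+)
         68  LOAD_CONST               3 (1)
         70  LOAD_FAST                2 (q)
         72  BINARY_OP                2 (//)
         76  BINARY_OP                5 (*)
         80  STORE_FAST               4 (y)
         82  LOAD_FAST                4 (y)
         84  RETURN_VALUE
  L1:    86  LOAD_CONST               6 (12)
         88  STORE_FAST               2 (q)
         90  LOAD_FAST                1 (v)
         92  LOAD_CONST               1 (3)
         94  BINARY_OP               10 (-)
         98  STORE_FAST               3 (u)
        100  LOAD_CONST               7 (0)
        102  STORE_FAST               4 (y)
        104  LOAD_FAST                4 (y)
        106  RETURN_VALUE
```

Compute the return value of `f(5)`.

10

LOAD_CONST → push 3. Stack: [3]
LOAD_FAST a → push 5. Stack: [3, 5]
BINARY_OP + → 3 + 5 = 8. Stack: [8]
LOAD_FAST a → push 5. Stack: [8, 5]
BINARY_OP ^ → 8 ^ 5 = 13. Stack: [13]
STORE_FAST v → v=13. Stack: []
LOAD_FAST_LOAD_FAST v,a → push 13,5. Stack: [13, 5]
COMPARE_OP bool(>) → 13 vs 5 = True. Stack: [True]
POP_JUMP_IF_FALSE → pop True; no jump. Stack: []
LOAD_FAST v → push 13. Stack: [13]
LOAD_CONST → push 11. Stack: [13, 11]
BINARY_OP // → 13 // 11 = 1. Stack: [1]
STORE_FAST q → q=1. Stack: []
LOAD_CONST → push 1. Stack: [1]
LOAD_FAST v → push 13. Stack: [1, 13]
BINARY_OP | → 1 | 13 = 13. Stack: [13]
LOAD_CONST → push 2. Stack: [13, 2]
LOAD_FAST v → push 13. Stack: [13, 2, 13]
BINARY_OP * → 2 * 13 = 26. Stack: [13, 26]
BINARY_OP + → 13 + 26 = 39. Stack: [39]
STORE_FAST u → u=39. Stack: []
LOAD_CONST → push 9. Stack: [9]
LOAD_FAST q → push 1. Stack: [9, 1]
BINARY_OP + → 9 + 1 = 10. Stack: [10]
LOAD_CONST → push 1. Stack: [10, 1]
LOAD_FAST q → push 1. Stack: [10, 1, 1]
BINARY_OP // → 1 // 1 = 1. Stack: [10, 1]
BINARY_OP * → 10 * 1 = 10. Stack: [10]
STORE_FAST y → y=10. Stack: []
LOAD_FAST y → push 10. Stack: [10]
RETURN_VALUE → return 10.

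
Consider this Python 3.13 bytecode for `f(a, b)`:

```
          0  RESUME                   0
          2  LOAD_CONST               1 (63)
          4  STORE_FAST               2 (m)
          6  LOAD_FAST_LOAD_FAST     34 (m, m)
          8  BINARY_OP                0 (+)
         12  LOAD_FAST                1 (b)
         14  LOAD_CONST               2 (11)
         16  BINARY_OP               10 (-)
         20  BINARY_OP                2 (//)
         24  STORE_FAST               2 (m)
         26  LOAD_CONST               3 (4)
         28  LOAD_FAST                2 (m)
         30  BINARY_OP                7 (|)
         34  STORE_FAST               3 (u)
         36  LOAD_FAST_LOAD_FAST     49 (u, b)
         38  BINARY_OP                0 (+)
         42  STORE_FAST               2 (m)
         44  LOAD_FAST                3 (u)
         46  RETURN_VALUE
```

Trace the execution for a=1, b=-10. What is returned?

-2

LOAD_CONST → push 63. Stack: [63]
STORE_FAST m → m=63. Stack: []
LOAD_FAST_LOAD_FAST m,m → push 63,63. Stack: [63, 63]
BINARY_OP + → 63 + 63 = 126. Stack: [126]
LOAD_FAST b → push -10. Stack: [126, -10]
LOAD_CONST → push 11. Stack: [126, -10, 11]
BINARY_OP - → -10 - 11 = -21. Stack: [126, -21]
BINARY_OP // → 126 // -21 = -6. Stack: [-6]
STORE_FAST m → m=-6. Stack: []
LOAD_CONST → push 4. Stack: [4]
LOAD_FAST m → push -6. Stack: [4, -6]
BINARY_OP | → 4 | -6 = -2. Stack: [-2]
STORE_FAST u → u=-2. Stack: []
LOAD_FAST_LOAD_FAST u,b → push -2,-10. Stack: [-2, -10]
BINARY_OP + → -2 + -10 = -12. Stack: [-12]
STORE_FAST m → m=-12. Stack: []
LOAD_FAST u → push -2. Stack: [-2]
RETURN_VALUE → return -2.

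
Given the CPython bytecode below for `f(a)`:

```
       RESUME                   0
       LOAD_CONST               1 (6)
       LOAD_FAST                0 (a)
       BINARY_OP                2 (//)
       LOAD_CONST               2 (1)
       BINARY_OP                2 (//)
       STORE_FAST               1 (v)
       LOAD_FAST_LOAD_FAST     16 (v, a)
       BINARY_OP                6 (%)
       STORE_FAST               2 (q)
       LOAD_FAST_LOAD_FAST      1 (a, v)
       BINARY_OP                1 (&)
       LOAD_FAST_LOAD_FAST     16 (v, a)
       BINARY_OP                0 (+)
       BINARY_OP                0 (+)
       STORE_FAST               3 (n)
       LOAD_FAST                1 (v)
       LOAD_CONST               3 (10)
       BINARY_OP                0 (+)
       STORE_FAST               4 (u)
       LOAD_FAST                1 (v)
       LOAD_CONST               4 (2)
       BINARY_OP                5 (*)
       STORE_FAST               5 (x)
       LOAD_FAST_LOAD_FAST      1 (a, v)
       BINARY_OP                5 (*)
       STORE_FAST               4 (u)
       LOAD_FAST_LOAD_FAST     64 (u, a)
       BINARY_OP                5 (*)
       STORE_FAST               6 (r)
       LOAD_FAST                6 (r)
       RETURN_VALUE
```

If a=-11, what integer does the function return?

LOAD_CONST → push 6. Stack: [6]
LOAD_FAST a → push -11. Stack: [6, -11]
BINARY_OP // → 6 // -11 = -1. Stack: [-1]
LOAD_CONST → push 1. Stack: [-1, 1]
BINARY_OP // → -1 // 1 = -1. Stack: [-1]
STORE_FAST v → v=-1. Stack: []
LOAD_FAST_LOAD_FAST v,a → push -1,-11. Stack: [-1, -11]
BINARY_OP % → -1 % -11 = -1. Stack: [-1]
STORE_FAST q → q=-1. Stack: []
LOAD_FAST_LOAD_FAST a,v → push -11,-1. Stack: [-11, -1]
BINARY_OP & → -11 & -1 = -11. Stack: [-11]
LOAD_FAST_LOAD_FAST v,a → push -1,-11. Stack: [-11, -1, -11]
BINARY_OP + → -1 + -11 = -12. Stack: [-11, -12]
BINARY_OP + → -11 + -12 = -23. Stack: [-23]
STORE_FAST n → n=-23. Stack: []
LOAD_FAST v → push -1. Stack: [-1]
LOAD_CONST → push 10. Stack: [-1, 10]
BINARY_OP + → -1 + 10 = 9. Stack: [9]
STORE_FAST u → u=9. Stack: []
LOAD_FAST v → push -1. Stack: [-1]
LOAD_CONST → push 2. Stack: [-1, 2]
BINARY_OP * → -1 * 2 = -2. Stack: [-2]
STORE_FAST x → x=-2. Stack: []
LOAD_FAST_LOAD_FAST a,v → push -11,-1. Stack: [-11, -1]
BINARY_OP * → -11 * -1 = 11. Stack: [11]
STORE_FAST u → u=11. Stack: []
LOAD_FAST_LOAD_FAST u,a → push 11,-11. Stack: [11, -11]
BINARY_OP * → 11 * -11 = -121. Stack: [-121]
STORE_FAST r → r=-121. Stack: []
LOAD_FAST r → push -121. Stack: [-121]
RETURN_VALUE → return -121.

-121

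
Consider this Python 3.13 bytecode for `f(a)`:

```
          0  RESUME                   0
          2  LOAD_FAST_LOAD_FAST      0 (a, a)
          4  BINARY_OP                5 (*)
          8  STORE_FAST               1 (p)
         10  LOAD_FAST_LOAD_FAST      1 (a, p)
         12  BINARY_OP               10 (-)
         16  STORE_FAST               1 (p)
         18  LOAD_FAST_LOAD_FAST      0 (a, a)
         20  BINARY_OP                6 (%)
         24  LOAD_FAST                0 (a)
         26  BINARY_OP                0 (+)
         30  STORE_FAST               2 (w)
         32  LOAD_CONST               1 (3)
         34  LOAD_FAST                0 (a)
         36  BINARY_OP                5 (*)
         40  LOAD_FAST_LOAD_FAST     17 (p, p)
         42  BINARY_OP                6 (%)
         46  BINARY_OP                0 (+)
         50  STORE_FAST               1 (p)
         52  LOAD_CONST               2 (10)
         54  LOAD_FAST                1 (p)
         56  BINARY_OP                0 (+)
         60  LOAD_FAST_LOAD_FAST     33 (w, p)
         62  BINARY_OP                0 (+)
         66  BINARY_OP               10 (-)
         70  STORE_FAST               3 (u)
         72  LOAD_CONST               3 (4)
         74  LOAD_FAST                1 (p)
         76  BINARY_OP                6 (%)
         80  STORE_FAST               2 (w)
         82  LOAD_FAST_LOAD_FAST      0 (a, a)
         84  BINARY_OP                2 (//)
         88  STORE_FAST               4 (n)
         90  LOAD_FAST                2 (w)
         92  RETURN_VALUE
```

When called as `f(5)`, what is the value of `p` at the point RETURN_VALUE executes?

15

LOAD_FAST_LOAD_FAST a,a → push 5,5. Stack: [5, 5]
BINARY_OP * → 5 * 5 = 25. Stack: [25]
STORE_FAST p → p=25. Stack: []
LOAD_FAST_LOAD_FAST a,p → push 5,25. Stack: [5, 25]
BINARY_OP - → 5 - 25 = -20. Stack: [-20]
STORE_FAST p → p=-20. Stack: []
LOAD_FAST_LOAD_FAST a,a → push 5,5. Stack: [5, 5]
BINARY_OP % → 5 % 5 = 0. Stack: [0]
LOAD_FAST a → push 5. Stack: [0, 5]
BINARY_OP + → 0 + 5 = 5. Stack: [5]
STORE_FAST w → w=5. Stack: []
LOAD_CONST → push 3. Stack: [3]
LOAD_FAST a → push 5. Stack: [3, 5]
BINARY_OP * → 3 * 5 = 15. Stack: [15]
LOAD_FAST_LOAD_FAST p,p → push -20,-20. Stack: [15, -20, -20]
BINARY_OP % → -20 % -20 = 0. Stack: [15, 0]
BINARY_OP + → 15 + 0 = 15. Stack: [15]
STORE_FAST p → p=15. Stack: []
LOAD_CONST → push 10. Stack: [10]
LOAD_FAST p → push 15. Stack: [10, 15]
BINARY_OP + → 10 + 15 = 25. Stack: [25]
LOAD_FAST_LOAD_FAST w,p → push 5,15. Stack: [25, 5, 15]
BINARY_OP + → 5 + 15 = 20. Stack: [25, 20]
BINARY_OP - → 25 - 20 = 5. Stack: [5]
STORE_FAST u → u=5. Stack: []
LOAD_CONST → push 4. Stack: [4]
LOAD_FAST p → push 15. Stack: [4, 15]
BINARY_OP % → 4 % 15 = 4. Stack: [4]
STORE_FAST w → w=4. Stack: []
LOAD_FAST_LOAD_FAST a,a → push 5,5. Stack: [5, 5]
BINARY_OP // → 5 // 5 = 1. Stack: [1]
STORE_FAST n → n=1. Stack: []
LOAD_FAST w → push 4. Stack: [4]
RETURN_VALUE → return 4.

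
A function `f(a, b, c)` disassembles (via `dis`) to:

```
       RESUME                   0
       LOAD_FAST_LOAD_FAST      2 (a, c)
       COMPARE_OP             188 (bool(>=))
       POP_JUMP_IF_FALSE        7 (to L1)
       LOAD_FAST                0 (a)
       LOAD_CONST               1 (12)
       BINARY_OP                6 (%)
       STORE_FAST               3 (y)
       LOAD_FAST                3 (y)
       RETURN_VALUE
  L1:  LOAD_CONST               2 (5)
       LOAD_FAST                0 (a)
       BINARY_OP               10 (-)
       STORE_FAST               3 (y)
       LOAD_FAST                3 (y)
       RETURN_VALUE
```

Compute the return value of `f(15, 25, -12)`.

3

LOAD_FAST_LOAD_FAST a,c → push 15,-12. Stack: [15, -12]
COMPARE_OP bool(>=) → 15 vs -12 = True. Stack: [True]
POP_JUMP_IF_FALSE → pop True; no jump. Stack: []
LOAD_FAST a → push 15. Stack: [15]
LOAD_CONST → push 12. Stack: [15, 12]
BINARY_OP % → 15 % 12 = 3. Stack: [3]
STORE_FAST y → y=3. Stack: []
LOAD_FAST y → push 3. Stack: [3]
RETURN_VALUE → return 3.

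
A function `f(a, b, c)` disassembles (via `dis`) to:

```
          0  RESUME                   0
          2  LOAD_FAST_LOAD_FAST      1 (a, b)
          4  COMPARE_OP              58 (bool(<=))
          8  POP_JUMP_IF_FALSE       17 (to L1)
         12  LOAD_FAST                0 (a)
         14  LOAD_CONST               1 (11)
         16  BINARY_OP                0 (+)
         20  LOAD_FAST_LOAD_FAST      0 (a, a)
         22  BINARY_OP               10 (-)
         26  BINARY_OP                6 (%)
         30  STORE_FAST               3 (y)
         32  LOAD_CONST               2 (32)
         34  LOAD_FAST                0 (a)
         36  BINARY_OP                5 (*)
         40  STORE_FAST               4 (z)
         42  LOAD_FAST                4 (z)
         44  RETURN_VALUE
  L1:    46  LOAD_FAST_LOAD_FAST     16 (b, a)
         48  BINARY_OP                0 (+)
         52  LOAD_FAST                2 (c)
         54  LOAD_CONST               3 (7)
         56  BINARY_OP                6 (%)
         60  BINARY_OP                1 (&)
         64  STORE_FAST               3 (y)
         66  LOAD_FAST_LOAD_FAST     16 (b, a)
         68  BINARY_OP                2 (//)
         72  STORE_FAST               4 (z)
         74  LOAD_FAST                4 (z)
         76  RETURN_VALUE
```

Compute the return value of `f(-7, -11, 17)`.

1

LOAD_FAST_LOAD_FAST a,b → push -7,-11. Stack: [-7, -11]
COMPARE_OP bool(<=) → -7 vs -11 = False. Stack: [False]
POP_JUMP_IF_FALSE → pop False; jump. Stack: []
LOAD_FAST_LOAD_FAST b,a → push -11,-7. Stack: [-11, -7]
BINARY_OP + → -11 + -7 = -18. Stack: [-18]
LOAD_FAST c → push 17. Stack: [-18, 17]
LOAD_CONST → push 7. Stack: [-18, 17, 7]
BINARY_OP % → 17 % 7 = 3. Stack: [-18, 3]
BINARY_OP & → -18 & 3 = 2. Stack: [2]
STORE_FAST y → y=2. Stack: []
LOAD_FAST_LOAD_FAST b,a → push -11,-7. Stack: [-11, -7]
BINARY_OP // → -11 // -7 = 1. Stack: [1]
STORE_FAST z → z=1. Stack: []
LOAD_FAST z → push 1. Stack: [1]
RETURN_VALUE → return 1.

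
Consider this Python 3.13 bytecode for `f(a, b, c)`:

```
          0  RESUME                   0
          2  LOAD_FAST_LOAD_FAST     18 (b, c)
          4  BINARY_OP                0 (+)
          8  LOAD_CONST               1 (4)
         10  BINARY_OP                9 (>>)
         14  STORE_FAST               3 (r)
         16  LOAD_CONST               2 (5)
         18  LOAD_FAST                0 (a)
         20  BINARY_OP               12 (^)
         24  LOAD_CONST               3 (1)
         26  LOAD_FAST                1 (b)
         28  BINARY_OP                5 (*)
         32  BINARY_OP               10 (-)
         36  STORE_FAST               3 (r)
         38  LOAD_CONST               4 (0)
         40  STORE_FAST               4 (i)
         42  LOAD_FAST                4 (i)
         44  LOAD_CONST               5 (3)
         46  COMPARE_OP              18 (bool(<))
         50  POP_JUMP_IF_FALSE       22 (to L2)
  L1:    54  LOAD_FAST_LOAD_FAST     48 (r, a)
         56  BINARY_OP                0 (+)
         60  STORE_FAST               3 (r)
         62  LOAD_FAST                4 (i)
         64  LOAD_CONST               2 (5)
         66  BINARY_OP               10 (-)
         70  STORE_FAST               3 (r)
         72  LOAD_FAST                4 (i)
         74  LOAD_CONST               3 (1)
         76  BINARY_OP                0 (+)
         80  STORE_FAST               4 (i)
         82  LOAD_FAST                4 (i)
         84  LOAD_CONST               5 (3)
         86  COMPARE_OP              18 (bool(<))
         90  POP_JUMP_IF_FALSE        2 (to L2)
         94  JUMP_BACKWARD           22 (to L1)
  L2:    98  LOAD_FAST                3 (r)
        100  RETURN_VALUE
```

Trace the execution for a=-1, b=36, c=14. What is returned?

LOAD_FAST_LOAD_FAST b,c → push 36,14. Stack: [36, 14]
BINARY_OP + → 36 + 14 = 50. Stack: [50]
LOAD_CONST → push 4. Stack: [50, 4]
BINARY_OP >> → 50 >> 4 = 3. Stack: [3]
STORE_FAST r → r=3. Stack: []
LOAD_CONST → push 5. Stack: [5]
LOAD_FAST a → push -1. Stack: [5, -1]
BINARY_OP ^ → 5 ^ -1 = -6. Stack: [-6]
LOAD_CONST → push 1. Stack: [-6, 1]
LOAD_FAST b → push 36. Stack: [-6, 1, 36]
BINARY_OP * → 1 * 36 = 36. Stack: [-6, 36]
BINARY_OP - → -6 - 36 = -42. Stack: [-42]
STORE_FAST r → r=-42. Stack: []
LOAD_CONST → push 0. Stack: [0]
STORE_FAST i → i=0. Stack: []
LOAD_FAST i → push 0. Stack: [0]
LOAD_CONST → push 3. Stack: [0, 3]
COMPARE_OP bool(<) → 0 vs 3 = True. Stack: [True]
POP_JUMP_IF_FALSE → pop True; no jump. Stack: []
LOAD_FAST_LOAD_FAST r,a → push -42,-1. Stack: [-42, -1]
BINARY_OP + → -42 + -1 = -43. Stack: [-43]
STORE_FAST r → r=-43. Stack: []
LOAD_FAST i → push 0. Stack: [0]
LOAD_CONST → push 5. Stack: [0, 5]
BINARY_OP - → 0 - 5 = -5. Stack: [-5]
STORE_FAST r → r=-5. Stack: []
LOAD_FAST i → push 0. Stack: [0]
LOAD_CONST → push 1. Stack: [0, 1]
BINARY_OP + → 0 + 1 = 1. Stack: [1]
STORE_FAST i → i=1. Stack: []
LOAD_FAST i → push 1. Stack: [1]
LOAD_CONST → push 3. Stack: [1, 3]
COMPARE_OP bool(<) → 1 vs 3 = True. Stack: [True]
POP_JUMP_IF_FALSE → pop True; no jump. Stack: []
LOAD_FAST_LOAD_FAST r,a → push -5,-1. Stack: [-5, -1]
BINARY_OP + → -5 + -1 = -6. Stack: [-6]
STORE_FAST r → r=-6. Stack: []
LOAD_FAST i → push 1. Stack: [1]
LOAD_CONST → push 5. Stack: [1, 5]
BINARY_OP - → 1 - 5 = -4. Stack: [-4]
STORE_FAST r → r=-4. Stack: []
LOAD_FAST i → push 1. Stack: [1]
LOAD_CONST → push 1. Stack: [1, 1]
BINARY_OP + → 1 + 1 = 2. Stack: [2]
STORE_FAST i → i=2. Stack: []
LOAD_FAST i → push 2. Stack: [2]
LOAD_CONST → push 3. Stack: [2, 3]
COMPARE_OP bool(<) → 2 vs 3 = True. Stack: [True]
POP_JUMP_IF_FALSE → pop True; no jump. Stack: []
LOAD_FAST_LOAD_FAST r,a → push -4,-1. Stack: [-4, -1]
BINARY_OP + → -4 + -1 = -5. Stack: [-5]
STORE_FAST r → r=-5. Stack: []
LOAD_FAST i → push 2. Stack: [2]
LOAD_CONST → push 5. Stack: [2, 5]
BINARY_OP - → 2 - 5 = -3. Stack: [-3]
STORE_FAST r → r=-3. Stack: []
LOAD_FAST i → push 2. Stack: [2]
LOAD_CONST → push 1. Stack: [2, 1]
BINARY_OP + → 2 + 1 = 3. Stack: [3]
STORE_FAST i → i=3. Stack: []
LOAD_FAST i → push 3. Stack: [3]
LOAD_CONST → push 3. Stack: [3, 3]
COMPARE_OP bool(<) → 3 vs 3 = False. Stack: [False]
POP_JUMP_IF_FALSE → pop False; jump. Stack: []
LOAD_FAST r → push -3. Stack: [-3]
RETURN_VALUE → return -3.

-3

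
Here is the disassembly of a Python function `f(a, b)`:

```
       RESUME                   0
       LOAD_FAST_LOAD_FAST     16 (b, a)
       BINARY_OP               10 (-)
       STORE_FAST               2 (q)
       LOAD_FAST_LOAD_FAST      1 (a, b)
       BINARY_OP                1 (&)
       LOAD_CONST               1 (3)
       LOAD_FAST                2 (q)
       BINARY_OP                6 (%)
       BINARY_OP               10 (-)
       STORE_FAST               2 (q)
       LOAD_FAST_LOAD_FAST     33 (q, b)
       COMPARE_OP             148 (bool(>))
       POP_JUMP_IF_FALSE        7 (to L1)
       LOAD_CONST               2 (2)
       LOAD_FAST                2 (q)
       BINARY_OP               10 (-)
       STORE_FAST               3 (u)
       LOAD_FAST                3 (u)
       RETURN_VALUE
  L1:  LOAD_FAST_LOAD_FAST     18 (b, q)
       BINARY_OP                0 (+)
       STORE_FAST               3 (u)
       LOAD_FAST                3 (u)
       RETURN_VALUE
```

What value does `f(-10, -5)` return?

-22

LOAD_FAST_LOAD_FAST b,a → push -5,-10. Stack: [-5, -10]
BINARY_OP - → -5 - -10 = 5. Stack: [5]
STORE_FAST q → q=5. Stack: []
LOAD_FAST_LOAD_FAST a,b → push -10,-5. Stack: [-10, -5]
BINARY_OP & → -10 & -5 = -14. Stack: [-14]
LOAD_CONST → push 3. Stack: [-14, 3]
LOAD_FAST q → push 5. Stack: [-14, 3, 5]
BINARY_OP % → 3 % 5 = 3. Stack: [-14, 3]
BINARY_OP - → -14 - 3 = -17. Stack: [-17]
STORE_FAST q → q=-17. Stack: []
LOAD_FAST_LOAD_FAST q,b → push -17,-5. Stack: [-17, -5]
COMPARE_OP bool(>) → -17 vs -5 = False. Stack: [False]
POP_JUMP_IF_FALSE → pop False; jump. Stack: []
LOAD_FAST_LOAD_FAST b,q → push -5,-17. Stack: [-5, -17]
BINARY_OP + → -5 + -17 = -22. Stack: [-22]
STORE_FAST u → u=-22. Stack: []
LOAD_FAST u → push -22. Stack: [-22]
RETURN_VALUE → return -22.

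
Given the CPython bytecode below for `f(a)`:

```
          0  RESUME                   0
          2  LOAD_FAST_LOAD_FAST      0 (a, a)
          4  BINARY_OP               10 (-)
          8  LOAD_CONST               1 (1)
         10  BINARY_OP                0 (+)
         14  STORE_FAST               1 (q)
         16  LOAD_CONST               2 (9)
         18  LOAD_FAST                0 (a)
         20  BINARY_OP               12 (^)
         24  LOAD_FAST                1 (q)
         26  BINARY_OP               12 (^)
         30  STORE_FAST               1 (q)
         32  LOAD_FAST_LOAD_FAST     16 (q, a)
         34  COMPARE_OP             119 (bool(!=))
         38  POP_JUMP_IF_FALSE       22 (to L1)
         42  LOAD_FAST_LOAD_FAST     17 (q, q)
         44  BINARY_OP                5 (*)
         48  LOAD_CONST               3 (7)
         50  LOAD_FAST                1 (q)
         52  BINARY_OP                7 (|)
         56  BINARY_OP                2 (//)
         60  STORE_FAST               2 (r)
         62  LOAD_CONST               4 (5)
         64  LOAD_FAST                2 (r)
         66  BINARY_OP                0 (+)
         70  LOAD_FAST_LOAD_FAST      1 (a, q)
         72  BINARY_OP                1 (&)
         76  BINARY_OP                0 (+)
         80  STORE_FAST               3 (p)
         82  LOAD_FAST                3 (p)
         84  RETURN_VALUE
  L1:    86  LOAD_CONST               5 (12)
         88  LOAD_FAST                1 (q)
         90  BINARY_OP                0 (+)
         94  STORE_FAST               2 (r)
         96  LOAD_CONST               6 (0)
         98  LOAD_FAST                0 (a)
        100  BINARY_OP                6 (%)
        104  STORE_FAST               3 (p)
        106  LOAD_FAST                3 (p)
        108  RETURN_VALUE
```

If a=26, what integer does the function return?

LOAD_FAST_LOAD_FAST a,a → push 26,26. Stack: [26, 26]
BINARY_OP - → 26 - 26 = 0. Stack: [0]
LOAD_CONST → push 1. Stack: [0, 1]
BINARY_OP + → 0 + 1 = 1. Stack: [1]
STORE_FAST q → q=1. Stack: []
LOAD_CONST → push 9. Stack: [9]
LOAD_FAST a → push 26. Stack: [9, 26]
BINARY_OP ^ → 9 ^ 26 = 19. Stack: [19]
LOAD_FAST q → push 1. Stack: [19, 1]
BINARY_OP ^ → 19 ^ 1 = 18. Stack: [18]
STORE_FAST q → q=18. Stack: []
LOAD_FAST_LOAD_FAST q,a → push 18,26. Stack: [18, 26]
COMPARE_OP bool(!=) → 18 vs 26 = True. Stack: [True]
POP_JUMP_IF_FALSE → pop True; no jump. Stack: []
LOAD_FAST_LOAD_FAST q,q → push 18,18. Stack: [18, 18]
BINARY_OP * → 18 * 18 = 324. Stack: [324]
LOAD_CONST → push 7. Stack: [324, 7]
LOAD_FAST q → push 18. Stack: [324, 7, 18]
BINARY_OP | → 7 | 18 = 23. Stack: [324, 23]
BINARY_OP // → 324 // 23 = 14. Stack: [14]
STORE_FAST r → r=14. Stack: []
LOAD_CONST → push 5. Stack: [5]
LOAD_FAST r → push 14. Stack: [5, 14]
BINARY_OP + → 5 + 14 = 19. Stack: [19]
LOAD_FAST_LOAD_FAST a,q → push 26,18. Stack: [19, 26, 18]
BINARY_OP & → 26 & 18 = 18. Stack: [19, 18]
BINARY_OP + → 19 + 18 = 37. Stack: [37]
STORE_FAST p → p=37. Stack: []
LOAD_FAST p → push 37. Stack: [37]
RETURN_VALUE → return 37.

37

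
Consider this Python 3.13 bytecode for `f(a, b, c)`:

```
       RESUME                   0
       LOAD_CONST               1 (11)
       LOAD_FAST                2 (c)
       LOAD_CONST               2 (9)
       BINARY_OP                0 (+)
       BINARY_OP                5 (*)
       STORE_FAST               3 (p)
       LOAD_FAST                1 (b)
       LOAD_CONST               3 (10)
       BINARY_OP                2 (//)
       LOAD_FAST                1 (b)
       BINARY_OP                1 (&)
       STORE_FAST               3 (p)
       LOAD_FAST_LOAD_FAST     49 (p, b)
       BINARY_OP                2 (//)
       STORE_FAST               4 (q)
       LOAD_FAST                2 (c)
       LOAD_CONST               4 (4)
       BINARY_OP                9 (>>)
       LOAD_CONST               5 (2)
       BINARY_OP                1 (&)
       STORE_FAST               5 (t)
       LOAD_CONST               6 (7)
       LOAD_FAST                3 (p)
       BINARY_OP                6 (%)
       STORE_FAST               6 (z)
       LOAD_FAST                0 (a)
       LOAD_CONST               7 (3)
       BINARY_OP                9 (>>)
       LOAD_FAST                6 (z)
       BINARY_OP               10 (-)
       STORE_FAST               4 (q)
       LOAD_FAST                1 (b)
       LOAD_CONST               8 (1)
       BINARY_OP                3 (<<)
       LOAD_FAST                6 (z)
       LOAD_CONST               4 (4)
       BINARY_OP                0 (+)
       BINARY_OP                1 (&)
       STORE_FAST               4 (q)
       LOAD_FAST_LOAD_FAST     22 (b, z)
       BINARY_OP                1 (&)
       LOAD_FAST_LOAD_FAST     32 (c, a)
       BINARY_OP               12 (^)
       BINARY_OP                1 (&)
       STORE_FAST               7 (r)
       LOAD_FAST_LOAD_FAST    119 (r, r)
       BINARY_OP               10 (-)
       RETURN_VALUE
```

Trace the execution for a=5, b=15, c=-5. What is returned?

LOAD_CONST → push 11. Stack: [11]
LOAD_FAST c → push -5. Stack: [11, -5]
LOAD_CONST → push 9. Stack: [11, -5, 9]
BINARY_OP + → -5 + 9 = 4. Stack: [11, 4]
BINARY_OP * → 11 * 4 = 44. Stack: [44]
STORE_FAST p → p=44. Stack: []
LOAD_FAST b → push 15. Stack: [15]
LOAD_CONST → push 10. Stack: [15, 10]
BINARY_OP // → 15 // 10 = 1. Stack: [1]
LOAD_FAST b → push 15. Stack: [1, 15]
BINARY_OP & → 1 & 15 = 1. Stack: [1]
STORE_FAST p → p=1. Stack: []
LOAD_FAST_LOAD_FAST p,b → push 1,15. Stack: [1, 15]
BINARY_OP // → 1 // 15 = 0. Stack: [0]
STORE_FAST q → q=0. Stack: []
LOAD_FAST c → push -5. Stack: [-5]
LOAD_CONST → push 4. Stack: [-5, 4]
BINARY_OP >> → -5 >> 4 = -1. Stack: [-1]
LOAD_CONST → push 2. Stack: [-1, 2]
BINARY_OP & → -1 & 2 = 2. Stack: [2]
STORE_FAST t → t=2. Stack: []
LOAD_CONST → push 7. Stack: [7]
LOAD_FAST p → push 1. Stack: [7, 1]
BINARY_OP % → 7 % 1 = 0. Stack: [0]
STORE_FAST z → z=0. Stack: []
LOAD_FAST a → push 5. Stack: [5]
LOAD_CONST → push 3. Stack: [5, 3]
BINARY_OP >> → 5 >> 3 = 0. Stack: [0]
LOAD_FAST z → push 0. Stack: [0, 0]
BINARY_OP - → 0 - 0 = 0. Stack: [0]
STORE_FAST q → q=0. Stack: []
LOAD_FAST b → push 15. Stack: [15]
LOAD_CONST → push 1. Stack: [15, 1]
BINARY_OP << → 15 << 1 = 30. Stack: [30]
LOAD_FAST z → push 0. Stack: [30, 0]
LOAD_CONST → push 4. Stack: [30, 0, 4]
BINARY_OP + → 0 + 4 = 4. Stack: [30, 4]
BINARY_OP & → 30 & 4 = 4. Stack: [4]
STORE_FAST q → q=4. Stack: []
LOAD_FAST_LOAD_FAST b,z → push 15,0. Stack: [15, 0]
BINARY_OP & → 15 & 0 = 0. Stack: [0]
LOAD_FAST_LOAD_FAST c,a → push -5,5. Stack: [0, -5, 5]
BINARY_OP ^ → -5 ^ 5 = -2. Stack: [0, -2]
BINARY_OP & → 0 & -2 = 0. Stack: [0]
STORE_FAST r → r=0. Stack: []
LOAD_FAST_LOAD_FAST r,r → push 0,0. Stack: [0, 0]
BINARY_OP - → 0 - 0 = 0. Stack: [0]
RETURN_VALUE → return 0.

0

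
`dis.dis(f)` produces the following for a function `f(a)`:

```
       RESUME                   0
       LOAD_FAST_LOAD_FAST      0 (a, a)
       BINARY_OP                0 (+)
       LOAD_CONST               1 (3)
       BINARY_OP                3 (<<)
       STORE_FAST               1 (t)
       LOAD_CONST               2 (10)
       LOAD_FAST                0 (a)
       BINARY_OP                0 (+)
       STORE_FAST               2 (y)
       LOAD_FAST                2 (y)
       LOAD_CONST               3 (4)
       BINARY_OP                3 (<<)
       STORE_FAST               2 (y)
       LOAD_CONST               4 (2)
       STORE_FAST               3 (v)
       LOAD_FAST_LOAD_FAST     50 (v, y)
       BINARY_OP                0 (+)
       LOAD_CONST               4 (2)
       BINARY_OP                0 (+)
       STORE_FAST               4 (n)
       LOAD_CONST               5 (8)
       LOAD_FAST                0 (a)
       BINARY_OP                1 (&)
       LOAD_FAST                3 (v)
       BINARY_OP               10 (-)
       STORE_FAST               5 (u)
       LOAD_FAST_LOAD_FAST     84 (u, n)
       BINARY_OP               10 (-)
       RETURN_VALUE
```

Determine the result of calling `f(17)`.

-438

LOAD_FAST_LOAD_FAST a,a → push 17,17. Stack: [17, 17]
BINARY_OP + → 17 + 17 = 34. Stack: [34]
LOAD_CONST → push 3. Stack: [34, 3]
BINARY_OP << → 34 << 3 = 272. Stack: [272]
STORE_FAST t → t=272. Stack: []
LOAD_CONST → push 10. Stack: [10]
LOAD_FAST a → push 17. Stack: [10, 17]
BINARY_OP + → 10 + 17 = 27. Stack: [27]
STORE_FAST y → y=27. Stack: []
LOAD_FAST y → push 27. Stack: [27]
LOAD_CONST → push 4. Stack: [27, 4]
BINARY_OP << → 27 << 4 = 432. Stack: [432]
STORE_FAST y → y=432. Stack: []
LOAD_CONST → push 2. Stack: [2]
STORE_FAST v → v=2. Stack: []
LOAD_FAST_LOAD_FAST v,y → push 2,432. Stack: [2, 432]
BINARY_OP + → 2 + 432 = 434. Stack: [434]
LOAD_CONST → push 2. Stack: [434, 2]
BINARY_OP + → 434 + 2 = 436. Stack: [436]
STORE_FAST n → n=436. Stack: []
LOAD_CONST → push 8. Stack: [8]
LOAD_FAST a → push 17. Stack: [8, 17]
BINARY_OP & → 8 & 17 = 0. Stack: [0]
LOAD_FAST v → push 2. Stack: [0, 2]
BINARY_OP - → 0 - 2 = -2. Stack: [-2]
STORE_FAST u → u=-2. Stack: []
LOAD_FAST_LOAD_FAST u,n → push -2,436. Stack: [-2, 436]
BINARY_OP - → -2 - 436 = -438. Stack: [-438]
RETURN_VALUE → return -438.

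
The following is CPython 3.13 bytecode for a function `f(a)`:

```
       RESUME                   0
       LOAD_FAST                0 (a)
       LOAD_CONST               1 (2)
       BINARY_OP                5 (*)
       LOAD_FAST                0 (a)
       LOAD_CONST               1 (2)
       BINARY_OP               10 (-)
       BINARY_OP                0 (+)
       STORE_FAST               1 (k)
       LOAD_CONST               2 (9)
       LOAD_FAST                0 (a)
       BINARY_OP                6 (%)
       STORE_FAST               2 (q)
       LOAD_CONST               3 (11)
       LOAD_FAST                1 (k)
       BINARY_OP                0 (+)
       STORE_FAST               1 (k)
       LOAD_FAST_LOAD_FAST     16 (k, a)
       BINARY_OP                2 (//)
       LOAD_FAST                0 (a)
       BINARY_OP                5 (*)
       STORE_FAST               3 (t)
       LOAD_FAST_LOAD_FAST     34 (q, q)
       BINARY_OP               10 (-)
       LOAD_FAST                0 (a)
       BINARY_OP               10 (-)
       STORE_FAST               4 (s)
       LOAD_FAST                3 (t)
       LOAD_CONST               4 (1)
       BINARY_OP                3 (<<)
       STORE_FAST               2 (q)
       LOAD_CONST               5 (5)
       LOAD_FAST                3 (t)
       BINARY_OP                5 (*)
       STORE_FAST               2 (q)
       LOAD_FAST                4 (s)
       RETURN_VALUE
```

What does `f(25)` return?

LOAD_FAST a → push 25. Stack: [25]
LOAD_CONST → push 2. Stack: [25, 2]
BINARY_OP * → 25 * 2 = 50. Stack: [50]
LOAD_FAST a → push 25. Stack: [50, 25]
LOAD_CONST → push 2. Stack: [50, 25, 2]
BINARY_OP - → 25 - 2 = 23. Stack: [50, 23]
BINARY_OP + → 50 + 23 = 73. Stack: [73]
STORE_FAST k → k=73. Stack: []
LOAD_CONST → push 9. Stack: [9]
LOAD_FAST a → push 25. Stack: [9, 25]
BINARY_OP % → 9 % 25 = 9. Stack: [9]
STORE_FAST q → q=9. Stack: []
LOAD_CONST → push 11. Stack: [11]
LOAD_FAST k → push 73. Stack: [11, 73]
BINARY_OP + → 11 + 73 = 84. Stack: [84]
STORE_FAST k → k=84. Stack: []
LOAD_FAST_LOAD_FAST k,a → push 84,25. Stack: [84, 25]
BINARY_OP // → 84 // 25 = 3. Stack: [3]
LOAD_FAST a → push 25. Stack: [3, 25]
BINARY_OP * → 3 * 25 = 75. Stack: [75]
STORE_FAST t → t=75. Stack: []
LOAD_FAST_LOAD_FAST q,q → push 9,9. Stack: [9, 9]
BINARY_OP - → 9 - 9 = 0. Stack: [0]
LOAD_FAST a → push 25. Stack: [0, 25]
BINARY_OP - → 0 - 25 = -25. Stack: [-25]
STORE_FAST s → s=-25. Stack: []
LOAD_FAST t → push 75. Stack: [75]
LOAD_CONST → push 1. Stack: [75, 1]
BINARY_OP << → 75 << 1 = 150. Stack: [150]
STORE_FAST q → q=150. Stack: []
LOAD_CONST → push 5. Stack: [5]
LOAD_FAST t → push 75. Stack: [5, 75]
BINARY_OP * → 5 * 75 = 375. Stack: [375]
STORE_FAST q → q=375. Stack: []
LOAD_FAST s → push -25. Stack: [-25]
RETURN_VALUE → return -25.

-25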